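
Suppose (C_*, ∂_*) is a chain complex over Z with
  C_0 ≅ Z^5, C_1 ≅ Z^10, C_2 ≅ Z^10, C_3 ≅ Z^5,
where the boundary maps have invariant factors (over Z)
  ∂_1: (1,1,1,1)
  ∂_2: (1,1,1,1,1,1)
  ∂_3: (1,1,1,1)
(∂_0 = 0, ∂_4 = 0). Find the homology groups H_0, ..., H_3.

H_0: b_0 = 5 − 0 − 4 = 1; torsion from ∂_1 factors > 1: none. So H_0 ≅ Z.
H_1: b_1 = 10 − 4 − 6 = 0; torsion from ∂_2 factors > 1: none. So H_1 ≅ 0.
H_2: b_2 = 10 − 6 − 4 = 0; torsion from ∂_3 factors > 1: none. So H_2 ≅ 0.
H_3: b_3 = 5 − 4 − 0 = 1; torsion from ∂_4 factors > 1: none. So H_3 ≅ Z.

H_0 ≅ Z,  H_1 = 0,  H_2 = 0,  H_3 ≅ Z.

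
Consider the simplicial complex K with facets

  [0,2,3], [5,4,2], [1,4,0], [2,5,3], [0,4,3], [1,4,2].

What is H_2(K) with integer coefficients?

Order the vertices as 0 < 1 < 2 < 3 < 4 < 5. Listing each simplex with vertices in this order, K has dimension 2 with simplices:

  0-simplices (6): [0], [1], [2], [3], [4], [5]
  1-simplices (12): [0,1], [0,2], [0,3], [0,4], [1,2], [1,4], [2,3], [2,4], [2,5], [3,4], [3,5], [4,5]
  2-simplices (6): [0,1,4], [0,2,3], [0,3,4], [1,2,4], [2,3,5], [2,4,5]

giving chain groups C_0 ≅ Z^6, C_1 ≅ Z^12, C_2 ≅ Z^6.

∂_1: C_1 → C_0 sends each edge [p,q] (with p < q) to q − p. For instance
  ∂[0,4] = [4] − [0].
The 6×12 boundary matrix has rank 5 and Smith normal form diag(1,1,1,1,1).

∂_2: C_2 → C_1 maps a triangle to the signed sum of its edges. For instance
  ∂[2,3,5] = [3,5] − [2,5] + [2,3],
  ∂[1,2,4] = [2,4] − [1,4] + [1,2].
The resulting 12×6 matrix has rank 6, and its Smith normal form has invariant factors (1,1,1,1,1,1).

Reading off H_k = ker ∂_k / im ∂_{k+1}:

  H_2: rank ker ∂_2 − rank ∂_3 = (6 − 6) − 0 = 0, and there is no ∂_3, so H_2 ≅ 0.

H_2 ≅ 0.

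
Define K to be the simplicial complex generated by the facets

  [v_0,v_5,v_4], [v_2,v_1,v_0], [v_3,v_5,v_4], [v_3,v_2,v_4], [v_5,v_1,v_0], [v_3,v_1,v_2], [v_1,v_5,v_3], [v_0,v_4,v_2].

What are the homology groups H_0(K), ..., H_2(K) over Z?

H_0 ≅ Z,  H_1 = 0,  H_2 ≅ Z.

Fix the vertex order v_0 < v_1 < v_2 < v_3 < v_4 < v_5 and write every simplex with vertices in increasing order. Then dim K = 2 and the simplices of K are:

  0-simplices (6): [v_0], [v_1], [v_2], [v_3], [v_4], [v_5]
  1-simplices (12): [v_0,v_1], [v_0,v_2], [v_0,v_4], [v_0,v_5], [v_1,v_2], [v_1,v_3], [v_1,v_5], [v_2,v_3], [v_2,v_4], [v_3,v_4], [v_3,v_5], [v_4,v_5]
  2-simplices (8): [v_0,v_1,v_2], [v_0,v_1,v_5], [v_0,v_2,v_4], [v_0,v_4,v_5], [v_1,v_2,v_3], [v_1,v_3,v_5], [v_2,v_3,v_4], [v_3,v_4,v_5]

giving chain groups C_0 ≅ Z^6, C_1 ≅ Z^12, C_2 ≅ Z^8.

The boundary map ∂_1: C_1 → C_0 maps an edge to its endpoints' difference, ∂[p,q] = q − p.
As a 6×12 matrix over Z this has rank 5, with invariant factors (1,1,1,1,1).

∂_2: C_2 → C_1 sends each 2-simplex [p,q,r] to [q,r] − [p,r] + [p,q]. For instance
  ∂[v_1,v_3,v_5] = [v_3,v_5] − [v_1,v_5] + [v_1,v_3],
  ∂[v_3,v_4,v_5] = [v_4,v_5] − [v_3,v_5] + [v_3,v_4].
This gives a 12×8 integer matrix of rank 7; reducing to Smith normal form yields diagonal entries (1,1,1,1,1,1,1).

Now H_k = ker ∂_k / im ∂_{k+1}, so:

  H_0: rank C_0 − rank ∂_1 = 6 − 5 = 1, and the invariant factors of ∂_1 are all 1, so H_0 = Z.
  H_1: rank ker ∂_1 − rank ∂_2 = (12 − 5) − 7 = 0, and the invariant factors of ∂_2 are all 1, so H_1 = 0.
  H_2: rank ker ∂_2 − rank ∂_3 = (8 − 7) − 0 = 1, and there is no ∂_3, so H_2 = Z.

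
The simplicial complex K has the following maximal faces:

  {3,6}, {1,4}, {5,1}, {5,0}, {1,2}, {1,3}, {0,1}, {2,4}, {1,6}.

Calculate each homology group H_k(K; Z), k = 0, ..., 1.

Fix the vertex order 0 < 1 < 2 < 3 < 4 < 5 < 6 and write every simplex with vertices in increasing order. Then dim K = 1 and the simplices of K are:

  0-simplices (7): [0], [1], [2], [3], [4], [5], [6]
  1-simplices (9): [0,1], [0,5], [1,2], [1,3], [1,4], [1,5], [1,6], [2,4], [3,6]

so the chain groups are C_0 ≅ Z^7, C_1 ≅ Z^9.

The boundary map ∂_1: C_1 → C_0 sends each edge [p,q] (with p < q) to q − p.
As a 7×9 matrix over Z this has rank 6, with invariant factors (1,1,1,1,1,1).

Reading off H_k = ker ∂_k / im ∂_{k+1}:

  H_0: rank C_0 − rank ∂_1 = 7 − 6 = 1, and the invariant factors of ∂_1 are all 1, so H_0 ≅ Z.
  H_1: rank ker ∂_1 − rank ∂_2 = (9 − 6) − 0 = 3, and there is no ∂_2, so H_1 ≅ Z^3.

As a check, the Euler characteristic is 7 − 9 = -2, which agrees with 1 − 3 = -2.
(K is a triangulation of a wedge of 3 circles.)

H_0 ≅ Z,  H_1 ≅ Z^3.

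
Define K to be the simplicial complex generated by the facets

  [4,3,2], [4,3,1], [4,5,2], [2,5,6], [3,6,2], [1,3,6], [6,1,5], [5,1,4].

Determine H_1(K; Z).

Fix the vertex order 1 < 2 < 3 < 4 < 5 < 6 and write every simplex with vertices in increasing order. Then dim K = 2 and the simplices of K are:

  0-simplices (6): [1], [2], [3], [4], [5], [6]
  1-simplices (12): [1,3], [1,4], [1,5], [1,6], [2,3], [2,4], [2,5], [2,6], [3,4], [3,6], [4,5], [5,6]
  2-simplices (8): [1,3,4], [1,3,6], [1,4,5], [1,5,6], [2,3,4], [2,3,6], [2,4,5], [2,5,6]

giving chain groups C_0 ≅ Z^6, C_1 ≅ Z^12, C_2 ≅ Z^8.

The boundary map ∂_1: C_1 → C_0 maps an edge to its endpoints' difference, ∂[p,q] = q − p.
The 6×12 boundary matrix has rank 5 and Smith normal form diag(1,1,1,1,1).

Boundary ∂_2: C_2 → C_1 maps a triangle to the signed sum of its edges. For instance
  ∂[2,3,6] = [3,6] − [2,6] + [2,3],
  ∂[1,3,4] = [3,4] − [1,4] + [1,3].
This gives a 12×8 integer matrix of rank 7; reducing to Smith normal form yields diagonal entries (1,1,1,1,1,1,1).

Computing H_k = (kernel of ∂_k) / (image of ∂_{k+1}):

  H_1: rank ker ∂_1 − rank ∂_2 = (12 − 5) − 7 = 0, and the invariant factors of ∂_2 are all 1, so H_1 ≅ 0.

H_1 = 0.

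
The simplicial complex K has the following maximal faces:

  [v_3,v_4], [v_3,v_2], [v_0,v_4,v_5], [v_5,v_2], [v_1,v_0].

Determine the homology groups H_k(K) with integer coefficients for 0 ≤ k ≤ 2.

H_0 = Z,  H_1 = Z,  H_2 = 0.

Order the vertices as v_0 < v_1 < v_2 < v_3 < v_4 < v_5. Listing each simplex with vertices in this order, K has dimension 2 with simplices:

  0-simplices (6): [v_0], [v_1], [v_2], [v_3], [v_4], [v_5]
  1-simplices (7): [v_0,v_1], [v_0,v_4], [v_0,v_5], [v_2,v_3], [v_2,v_5], [v_3,v_4], [v_4,v_5]
  2-simplices (1): [v_0,v_4,v_5]

Hence C_0 ≅ Z^6, C_1 ≅ Z^7, C_2 ≅ Z^1.

Boundary ∂_1: C_1 → C_0 maps an edge to its endpoints' difference, ∂[p,q] = q − p.
The resulting 6×7 matrix has rank 5, and its Smith normal form has invariant factors (1,1,1,1,1).

∂_2: C_2 → C_1 maps a triangle to the signed sum of its edges. For instance
  ∂[v_0,v_4,v_5] = [v_4,v_5] − [v_0,v_5] + [v_0,v_4].
The 7×1 boundary matrix has rank 1 and Smith normal form diag(1).

Now H_k = ker ∂_k / im ∂_{k+1}, so:

  H_0: rank C_0 − rank ∂_1 = 6 − 5 = 1, and the invariant factors of ∂_1 are all 1, so H_0 = Z.
  H_1: rank ker ∂_1 − rank ∂_2 = (7 − 5) − 1 = 1, and the invariant factors of ∂_2 are all 1, so H_1 = Z.
  H_2: rank ker ∂_2 − rank ∂_3 = (1 − 1) − 0 = 0, and there is no ∂_3, so H_2 = 0.

As a check, the Euler characteristic is 6 − 7 + 1 = 0, which agrees with 1 − 1 + 0 = 0.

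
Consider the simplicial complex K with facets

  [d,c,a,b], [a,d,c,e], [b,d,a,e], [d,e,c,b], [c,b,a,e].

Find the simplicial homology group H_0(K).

H_0 = Z.

K has 5 vertices, 10 edges, 10 triangles, 5 3-simplices.
rank ∂_0 = 0, rank ∂_1 = 4 ⇒ b_0 = 5 − 0 − 4 = 1; all invariant factors of ∂_1 are 1 so no torsion. So H_0 ≅ Z.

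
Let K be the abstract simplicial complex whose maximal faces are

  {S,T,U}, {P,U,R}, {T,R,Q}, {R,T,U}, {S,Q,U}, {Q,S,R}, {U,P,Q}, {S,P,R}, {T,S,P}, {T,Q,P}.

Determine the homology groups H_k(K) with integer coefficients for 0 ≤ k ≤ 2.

H_0 ≅ Z,  H_1 ≅ Z_2,  H_2 = 0.

Fix the vertex order P < Q < R < S < T < U and write every simplex with vertices in increasing order. Then dim K = 2 and the simplices of K are:

  0-simplices (6): P, Q, R, S, T, U
  1-simplices (15): PQ, PR, PS, PT, PU, QR, QS, QT, QU, RS, RT, RU, ST, SU, TU
  2-simplices (10): PQT, PQU, PRS, PRU, PST, QRS, QRT, QSU, RTU, STU

so the chain groups are C_0 ≅ Z^6, C_1 ≅ Z^15, C_2 ≅ Z^10.

∂_1: C_1 → C_0 sends each edge [p,q] (with p < q) to q − p. For instance
  ∂PR = R − P.
The resulting 6×15 matrix has rank 5, and its Smith normal form has invariant factors (1,1,1,1,1).

∂_2: C_2 → C_1 maps a triangle to the signed sum of its edges. For instance
  ∂PRU = RU − PU + PR,
  ∂PQT = QT − PT + PQ.
The 15×10 boundary matrix has rank 10 and Smith normal form diag(1,1,1,1,1,1,1,1,1,2).

Now H_k = ker ∂_k / im ∂_{k+1}, so:

  H_0: rank C_0 − rank ∂_1 = 6 − 5 = 1, and the invariant factors of ∂_1 are all 1, so H_0 = Z.
  H_1: rank ker ∂_1 − rank ∂_2 = (15 − 5) − 10 = 0, and ∂_2 has invariant factor 2 > 1, so H_1 = Z_2.
  H_2: rank ker ∂_2 − rank ∂_3 = (10 − 10) − 0 = 0, and there is no ∂_3, so H_2 = 0.

As a check, the Euler characteristic is 6 − 15 + 10 = 1, which agrees with 1 − 0 + 0 = 1.
(K is a triangulation of the real projective plane RP^2.)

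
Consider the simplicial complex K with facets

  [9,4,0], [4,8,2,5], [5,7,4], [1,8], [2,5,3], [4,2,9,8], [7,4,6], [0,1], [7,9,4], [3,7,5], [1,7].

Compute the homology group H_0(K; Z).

H_0 = Z.

We work with the vertex ordering 0 < 1 < 2 < 3 < 4 < 5 < 6 < 7 < 8 < 9. The simplices of K, each written with vertices in increasing order, are:

  0-simplices (10): [0], [1], [2], [3], [4], [5], [6], [7], [8], [9]
  1-simplices (22): [0,1], [0,4], [0,9], [1,7], [1,8], [2,3], [2,4], [2,5], [2,8], [2,9], [3,5], [3,7], [4,5], [4,6], [4,7], [4,8], [4,9], [5,7], [5,8], [6,7], [7,9], [8,9]
  2-simplices (13): [0,4,9], [2,3,5], [2,4,5], [2,4,8], [2,4,9], [2,5,8], [2,8,9], [3,5,7], [4,5,7], [4,5,8], [4,6,7], [4,7,9], [4,8,9]
  3-simplices (2): [2,4,5,8], [2,4,8,9]

Hence C_0 ≅ Z^10, C_1 ≅ Z^22, C_2 ≅ Z^13, C_3 ≅ Z^2.

∂_1: C_1 → C_0 sends each edge [p,q] (with p < q) to q − p.
As a 10×22 matrix over Z this has rank 9, with invariant factors (1,1,1,1,1,1,1,1,1).

The boundary map ∂_2: C_2 → C_1 sends each 2-simplex [p,q,r] to [q,r] − [p,r] + [p,q]. For instance
  ∂[4,5,7] = [5,7] − [4,7] + [4,5],
  ∂[2,3,5] = [3,5] − [2,5] + [2,3].
This gives a 22×13 integer matrix of rank 11; reducing to Smith normal form yields diagonal entries (1,1,1,1,1,1,1,1,1,1,1).

∂_3: C_3 → C_2 sends each 3-simplex σ to the alternating sum Σ_i (−1)^i (σ with its i-th vertex removed). For instance
  ∂[2,4,5,8] = [4,5,8] − [2,5,8] + [2,4,8] − [2,4,5],
  ∂[2,4,8,9] = [4,8,9] − [2,8,9] + [2,4,9] − [2,4,8].
The resulting 13×2 matrix has rank 2, and its Smith normal form has invariant factors (1,1).

Reading off H_k = ker ∂_k / im ∂_{k+1}:

  H_0: rank C_0 − rank ∂_1 = 10 − 9 = 1, and the invariant factors of ∂_1 are all 1, so H_0 = Z.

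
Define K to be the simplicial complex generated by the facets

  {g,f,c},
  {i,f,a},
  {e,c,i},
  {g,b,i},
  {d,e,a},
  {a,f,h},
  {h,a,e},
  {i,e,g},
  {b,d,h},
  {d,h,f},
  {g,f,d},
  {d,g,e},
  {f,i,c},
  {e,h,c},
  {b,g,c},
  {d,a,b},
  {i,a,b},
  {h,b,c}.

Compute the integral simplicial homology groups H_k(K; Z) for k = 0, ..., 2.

Fix the vertex order a < b < c < d < e < f < g < h < i and write every simplex with vertices in increasing order. Then dim K = 2 and the simplices of K are:

  0-simplices (9): a, b, c, d, e, f, g, h, i
  1-simplices (27): ab, ad, ae, af, ah, ai, bc, bd, bg, bh, bi, ce, cf, cg, ch, ci, de, df, dg, dh, eg, eh, ei, fg, fh, fi, gi
  2-simplices (18): abd, abi, ade, aeh, afh, afi, bcg, bch, bdh, bgi, ceh, cei, cfg, cfi, deg, dfg, dfh, egi

so the chain groups are C_0 ≅ Z^9, C_1 ≅ Z^27, C_2 ≅ Z^18.

Boundary ∂_1: C_1 → C_0 sends each edge [p,q] (with p < q) to q − p. For instance
  ∂bh = h − b.
The 9×27 boundary matrix has rank 8 and Smith normal form diag(1,1,1,1,1,1,1,1).

∂_2: C_2 → C_1 maps a triangle to the signed sum of its edges. For instance
  ∂dfh = fh − dh + df,
  ∂aeh = eh − ah + ae.
The 27×18 boundary matrix has rank 18 and Smith normal form diag(1,1,1,1,1,1,1,1,1,1,1,1,1,1,1,1,1,2).

Computing H_k = (kernel of ∂_k) / (image of ∂_{k+1}):

  H_0: rank C_0 − rank ∂_1 = 9 − 8 = 1, and the invariant factors of ∂_1 are all 1, so H_0 ≅ Z.
  H_1: rank ker ∂_1 − rank ∂_2 = (27 − 8) − 18 = 1, and ∂_2 has invariant factor 2 > 1, so H_1 ≅ Z ⊕ Z/2.
  H_2: rank ker ∂_2 − rank ∂_3 = (18 − 18) − 0 = 0, and there is no ∂_3, so H_2 ≅ 0.

(K is a triangulation of the Klein bottle.)

H_0 ≅ Z,  H_1 ≅ Z ⊕ Z/2,  H_2 = 0.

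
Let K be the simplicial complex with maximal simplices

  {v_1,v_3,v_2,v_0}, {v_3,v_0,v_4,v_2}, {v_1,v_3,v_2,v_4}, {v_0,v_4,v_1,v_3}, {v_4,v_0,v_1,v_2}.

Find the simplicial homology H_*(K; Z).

We work with the vertex ordering v_0 < v_1 < v_2 < v_3 < v_4. The simplices of K, each written with vertices in increasing order, are:

  0-simplices (5): [v_0], [v_1], [v_2], [v_3], [v_4]
  1-simplices (10): [v_0,v_1], [v_0,v_2], [v_0,v_3], [v_0,v_4], [v_1,v_2], [v_1,v_3], [v_1,v_4], [v_2,v_3], [v_2,v_4], [v_3,v_4]
  2-simplices (10): [v_0,v_1,v_2], [v_0,v_1,v_3], [v_0,v_1,v_4], [v_0,v_2,v_3], [v_0,v_2,v_4], [v_0,v_3,v_4], [v_1,v_2,v_3], [v_1,v_2,v_4], [v_1,v_3,v_4], [v_2,v_3,v_4]
  3-simplices (5): [v_0,v_1,v_2,v_3], [v_0,v_1,v_2,v_4], [v_0,v_1,v_3,v_4], [v_0,v_2,v_3,v_4], [v_1,v_2,v_3,v_4]

so the chain groups are C_0 ≅ Z^5, C_1 ≅ Z^10, C_2 ≅ Z^10, C_3 ≅ Z^5.

The boundary map ∂_1: C_1 → C_0 maps an edge to its endpoints' difference, ∂[p,q] = q − p. For instance
  ∂[v_0,v_1] = [v_1] − [v_0].
As a 5×10 matrix over Z this has rank 4, with invariant factors (1,1,1,1).

∂_2: C_2 → C_1 maps a triangle to the signed sum of its edges. For instance
  ∂[v_0,v_1,v_4] = [v_1,v_4] − [v_0,v_4] + [v_0,v_1],
  ∂[v_1,v_3,v_4] = [v_3,v_4] − [v_1,v_4] + [v_1,v_3].
This gives a 10×10 integer matrix of rank 6; reducing to Smith normal form yields diagonal entries (1,1,1,1,1,1).

The boundary map ∂_3: C_3 → C_2 sends each 3-simplex σ to the alternating sum Σ_i (−1)^i (σ with its i-th vertex removed). For instance
  ∂[v_1,v_2,v_3,v_4] = [v_2,v_3,v_4] − [v_1,v_3,v_4] + [v_1,v_2,v_4] − [v_1,v_2,v_3],
  ∂[v_0,v_2,v_3,v_4] = [v_2,v_3,v_4] − [v_0,v_3,v_4] + [v_0,v_2,v_4] − [v_0,v_2,v_3].
The resulting 10×5 matrix has rank 4, and its Smith normal form has invariant factors (1,1,1,1).

Reading off H_k = ker ∂_k / im ∂_{k+1}:

  H_0: rank C_0 − rank ∂_1 = 5 − 4 = 1, and the invariant factors of ∂_1 are all 1, so H_0 = Z.
  H_1: rank ker ∂_1 − rank ∂_2 = (10 − 4) − 6 = 0, and the invariant factors of ∂_2 are all 1, so H_1 = 0.
  H_2: rank ker ∂_2 − rank ∂_3 = (10 − 6) − 4 = 0, and the invariant factors of ∂_3 are all 1, so H_2 = 0.
  H_3: rank ker ∂_3 − rank ∂_4 = (5 − 4) − 0 = 1, and there is no ∂_4, so H_3 = Z.

As a check, the Euler characteristic is 5 − 10 + 10 − 5 = 0, which agrees with 1 − 0 + 0 − 1 = 0.

H_0 ≅ Z,  H_1 = 0,  H_2 = 0,  H_3 ≅ Z.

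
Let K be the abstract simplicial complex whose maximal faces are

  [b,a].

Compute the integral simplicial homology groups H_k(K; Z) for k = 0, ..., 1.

Take the total order a < b on the vertex set. Then K (dimension 1) consists of the simplices:

  0-simplices (2): a, b
  1-simplices (1): ab

giving chain groups C_0 ≅ Z^2, C_1 ≅ Z^1.

∂_1: C_1 → C_0 sends each edge [p,q] (with p < q) to q − p.
The resulting 2×1 matrix has rank 1, and its Smith normal form has invariant factors (1).

Reading off H_k = ker ∂_k / im ∂_{k+1}:

  H_0: rank C_0 − rank ∂_1 = 2 − 1 = 1, and the invariant factors of ∂_1 are all 1, so H_0 = Z.
  H_1: rank ker ∂_1 − rank ∂_2 = (1 − 1) − 0 = 0, and there is no ∂_2, so H_1 = 0.

H_0 ≅ Z,  H_1 = 0.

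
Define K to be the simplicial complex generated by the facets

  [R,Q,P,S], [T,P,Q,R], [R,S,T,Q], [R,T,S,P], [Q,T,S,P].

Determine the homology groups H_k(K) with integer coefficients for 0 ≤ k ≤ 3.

H_0 = Z,  H_1 = 0,  H_2 = 0,  H_3 = Z.

We work with the vertex ordering P < Q < R < S < T. The simplices of K, each written with vertices in increasing order, are:

  0-simplices (5): P, Q, R, S, T
  1-simplices (10): PQ, PR, PS, PT, QR, QS, QT, RS, RT, ST
  2-simplices (10): PQR, PQS, PQT, PRS, PRT, PST, QRS, QRT, QST, RST
  3-simplices (5): PQRS, PQRT, PQST, PRST, QRST

giving chain groups C_0 ≅ Z^5, C_1 ≅ Z^10, C_2 ≅ Z^10, C_3 ≅ Z^5.

Boundary ∂_1: C_1 → C_0 maps an edge to its endpoints' difference, ∂[p,q] = q − p. For instance
  ∂RS = S − R.
As a 5×10 matrix over Z this has rank 4, with invariant factors (1,1,1,1).

The boundary map ∂_2: C_2 → C_1 maps a triangle to the signed sum of its edges. For instance
  ∂PQR = QR − PR + PQ,
  ∂QST = ST − QT + QS.
The resulting 10×10 matrix has rank 6, and its Smith normal form has invariant factors (1,1,1,1,1,1).

∂_3: C_3 → C_2 sends each 3-simplex σ to the alternating sum Σ_i (−1)^i (σ with its i-th vertex removed). For instance
  ∂PRST = RST − PST + PRT − PRS,
  ∂QRST = RST − QST + QRT − QRS.
The resulting 10×5 matrix has rank 4, and its Smith normal form has invariant factors (1,1,1,1).

Reading off H_k = ker ∂_k / im ∂_{k+1}:

  H_0: rank C_0 − rank ∂_1 = 5 − 4 = 1, and the invariant factors of ∂_1 are all 1, so H_0 ≅ Z.
  H_1: rank ker ∂_1 − rank ∂_2 = (10 − 4) − 6 = 0, and the invariant factors of ∂_2 are all 1, so H_1 ≅ 0.
  H_2: rank ker ∂_2 − rank ∂_3 = (10 − 6) − 4 = 0, and the invariant factors of ∂_3 are all 1, so H_2 ≅ 0.
  H_3: rank ker ∂_3 − rank ∂_4 = (5 − 4) − 0 = 1, and there is no ∂_4, so H_3 ≅ Z.

(K is a triangulation of the 3-sphere S^3.)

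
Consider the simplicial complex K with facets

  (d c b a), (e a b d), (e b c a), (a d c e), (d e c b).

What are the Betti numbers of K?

Fix the vertex order a < b < c < d < e and write every simplex with vertices in increasing order. Then dim K = 3 and the simplices of K are:

  0-simplices (5): a, b, c, d, e
  1-simplices (10): ab, ac, ad, ae, bc, bd, be, cd, ce, de
  2-simplices (10): abc, abd, abe, acd, ace, ade, bcd, bce, bde, cde
  3-simplices (5): abcd, abce, abde, acde, bcde

giving chain groups C_0 ≅ Z^5, C_1 ≅ Z^10, C_2 ≅ Z^10, C_3 ≅ Z^5.

∂_1: C_1 → C_0 sends each edge [p,q] (with p < q) to q − p. For instance
  ∂de = e − d.
The resulting 5×10 matrix has rank 4, and its Smith normal form has invariant factors (1,1,1,1).

The boundary map ∂_2: C_2 → C_1 acts by ∂[p,q,r] = [q,r] − [p,r] + [p,q]. For instance
  ∂acd = cd − ad + ac,
  ∂cde = de − ce + cd.
As a 10×10 matrix over Z this has rank 6, with invariant factors (1,1,1,1,1,1).

The boundary map ∂_3: C_3 → C_2 sends each 3-simplex σ to the alternating sum Σ_i (−1)^i (σ with its i-th vertex removed). For instance
  ∂abce = bce − ace + abe − abc,
  ∂bcde = cde − bde + bce − bcd.
This gives a 10×5 integer matrix of rank 4; reducing to Smith normal form yields diagonal entries (1,1,1,1).

Computing H_k = (kernel of ∂_k) / (image of ∂_{k+1}):

  H_0: rank C_0 − rank ∂_1 = 5 − 4 = 1, and the invariant factors of ∂_1 are all 1, so H_0 = Z.
  H_1: rank ker ∂_1 − rank ∂_2 = (10 − 4) − 6 = 0, and the invariant factors of ∂_2 are all 1, so H_1 = 0.
  H_2: rank ker ∂_2 − rank ∂_3 = (10 − 6) − 4 = 0, and the invariant factors of ∂_3 are all 1, so H_2 = 0.
  H_3: rank ker ∂_3 − rank ∂_4 = (5 − 4) − 0 = 1, and there is no ∂_4, so H_3 = Z.

As a check, the Euler characteristic is 5 − 10 + 10 − 5 = 0, which agrees with 1 − 0 + 0 − 1 = 0.

Hence the Betti numbers are b_0 = 1, b_1 = 0, b_2 = 0, b_3 = 1.

b_0 = 1, b_1 = 0, b_2 = 0, b_3 = 1.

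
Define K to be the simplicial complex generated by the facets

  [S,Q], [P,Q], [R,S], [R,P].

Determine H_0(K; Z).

H_0 = Z.

K has 4 vertices, 4 edges.
rank ∂_0 = 0, rank ∂_1 = 3 ⇒ b_0 = 4 − 0 − 3 = 1; all invariant factors of ∂_1 are 1 so no torsion. So H_0 ≅ Z.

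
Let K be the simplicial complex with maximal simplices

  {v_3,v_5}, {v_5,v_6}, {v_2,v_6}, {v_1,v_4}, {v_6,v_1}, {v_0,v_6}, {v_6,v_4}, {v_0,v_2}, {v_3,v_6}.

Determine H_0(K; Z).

We work with the vertex ordering v_0 < v_1 < v_2 < v_3 < v_4 < v_5 < v_6. The simplices of K, each written with vertices in increasing order, are:

  0-simplices (7): [v_0], [v_1], [v_2], [v_3], [v_4], [v_5], [v_6]
  1-simplices (9): [v_0,v_2], [v_0,v_6], [v_1,v_4], [v_1,v_6], [v_2,v_6], [v_3,v_5], [v_3,v_6], [v_4,v_6], [v_5,v_6]

Hence C_0 ≅ Z^7, C_1 ≅ Z^9.

∂_1: C_1 → C_0 maps an edge to its endpoints' difference, ∂[p,q] = q − p. For instance
  ∂[v_2,v_6] = [v_6] − [v_2].
As a 7×9 matrix over Z this has rank 6, with invariant factors (1,1,1,1,1,1).

From H_k ≅ ker(∂_k) / im(∂_{k+1}) we obtain:

  H_0: rank C_0 − rank ∂_1 = 7 − 6 = 1, and the invariant factors of ∂_1 are all 1, so H_0 = Z.

H_0 = Z.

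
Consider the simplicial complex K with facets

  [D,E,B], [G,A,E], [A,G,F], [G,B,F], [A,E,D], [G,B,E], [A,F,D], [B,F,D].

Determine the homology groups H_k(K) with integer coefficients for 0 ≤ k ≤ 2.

Fix the vertex order A < B < D < E < F < G and write every simplex with vertices in increasing order. Then dim K = 2 and the simplices of K are:

  0-simplices (6): A, B, D, E, F, G
  1-simplices (12): AD, AE, AF, AG, BD, BE, BF, BG, DE, DF, EG, FG
  2-simplices (8): ADE, ADF, AEG, AFG, BDE, BDF, BEG, BFG

so the chain groups are C_0 ≅ Z^6, C_1 ≅ Z^12, C_2 ≅ Z^8.

Boundary ∂_1: C_1 → C_0 maps an edge to its endpoints' difference, ∂[p,q] = q − p. For instance
  ∂DF = F − D.
The 6×12 boundary matrix has rank 5 and Smith normal form diag(1,1,1,1,1).

Boundary ∂_2: C_2 → C_1 sends each 2-simplex [p,q,r] to [q,r] − [p,r] + [p,q]. For instance
  ∂BFG = FG − BG + BF,
  ∂BDF = DF − BF + BD.
As a 12×8 matrix over Z this has rank 7, with invariant factors (1,1,1,1,1,1,1).

Computing H_k = (kernel of ∂_k) / (image of ∂_{k+1}):

  H_0: rank C_0 − rank ∂_1 = 6 − 5 = 1, and the invariant factors of ∂_1 are all 1, so H_0 = Z.
  H_1: rank ker ∂_1 − rank ∂_2 = (12 − 5) − 7 = 0, and the invariant factors of ∂_2 are all 1, so H_1 = 0.
  H_2: rank ker ∂_2 − rank ∂_3 = (8 − 7) − 0 = 1, and there is no ∂_3, so H_2 = Z.

(K is a triangulation of the 2-sphere S^2.)

H_0 ≅ Z,  H_1 = 0,  H_2 ≅ Z.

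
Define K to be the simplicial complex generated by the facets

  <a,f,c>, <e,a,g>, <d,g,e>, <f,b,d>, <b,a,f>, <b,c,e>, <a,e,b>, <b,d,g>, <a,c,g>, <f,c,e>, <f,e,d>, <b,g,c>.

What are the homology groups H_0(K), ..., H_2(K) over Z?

H_0 = Z,  H_1 = Z/2,  H_2 = 0.

Order the vertices as a < b < c < d < e < f < g. Listing each simplex with vertices in this order, K has dimension 2 with simplices:

  0-simplices (7): a, b, c, d, e, f, g
  1-simplices (18): ab, ac, ae, af, ag, bc, bd, be, bf, bg, ce, cf, cg, de, df, dg, ef, eg
  2-simplices (12): abe, abf, acf, acg, aeg, bce, bcg, bdf, bdg, cef, def, deg

so the chain groups are C_0 ≅ Z^7, C_1 ≅ Z^18, C_2 ≅ Z^12.

∂_1: C_1 → C_0 sends each edge [p,q] (with p < q) to q − p. For instance
  ∂dg = g − d.
As a 7×18 matrix over Z this has rank 6, with invariant factors (1,1,1,1,1,1).

∂_2: C_2 → C_1 maps a triangle to the signed sum of its edges. For instance
  ∂cef = ef − cf + ce,
  ∂bcg = cg − bg + bc.
As a 18×12 matrix over Z this has rank 12, with invariant factors (1,1,1,1,1,1,1,1,1,1,1,2).

Reading off H_k = ker ∂_k / im ∂_{k+1}:

  H_0: rank C_0 − rank ∂_1 = 7 − 6 = 1, and the invariant factors of ∂_1 are all 1, so H_0 ≅ Z.
  H_1: rank ker ∂_1 − rank ∂_2 = (18 − 6) − 12 = 0, and ∂_2 has invariant factor 2 > 1, so H_1 ≅ Z/2.
  H_2: rank ker ∂_2 − rank ∂_3 = (12 − 12) − 0 = 0, and there is no ∂_3, so H_2 ≅ 0.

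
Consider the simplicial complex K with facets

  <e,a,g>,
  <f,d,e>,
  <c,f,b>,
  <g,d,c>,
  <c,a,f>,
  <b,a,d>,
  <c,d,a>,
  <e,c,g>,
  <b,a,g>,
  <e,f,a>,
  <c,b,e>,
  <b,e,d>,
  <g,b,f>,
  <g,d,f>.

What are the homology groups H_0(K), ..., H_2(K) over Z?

We work with the vertex ordering a < b < c < d < e < f < g. The simplices of K, each written with vertices in increasing order, are:

  0-simplices (7): a, b, c, d, e, f, g
  1-simplices (21): ab, ac, ad, ae, af, ag, bc, bd, be, bf, bg, cd, ce, cf, cg, de, df, dg, ef, eg, fg
  2-simplices (14): abd, abg, acd, acf, aef, aeg, bce, bcf, bde, bfg, cdg, ceg, def, dfg

giving chain groups C_0 ≅ Z^7, C_1 ≅ Z^21, C_2 ≅ Z^14.

Boundary ∂_1: C_1 → C_0 sends each edge [p,q] (with p < q) to q − p. For instance
  ∂ce = e − c.
The resulting 7×21 matrix has rank 6, and its Smith normal form has invariant factors (1,1,1,1,1,1).

∂_2: C_2 → C_1 acts by ∂[p,q,r] = [q,r] − [p,r] + [p,q]. For instance
  ∂abd = bd − ad + ab,
  ∂acd = cd − ad + ac.
The resulting 21×14 matrix has rank 13, and its Smith normal form has invariant factors (1,1,1,1,1,1,1,1,1,1,1,1,1).

Reading off H_k = ker ∂_k / im ∂_{k+1}:

  H_0: rank C_0 − rank ∂_1 = 7 − 6 = 1, and the invariant factors of ∂_1 are all 1, so H_0 = Z.
  H_1: rank ker ∂_1 − rank ∂_2 = (21 − 6) − 13 = 2, and the invariant factors of ∂_2 are all 1, so H_1 = Z^2.
  H_2: rank ker ∂_2 − rank ∂_3 = (14 − 13) − 0 = 1, and there is no ∂_3, so H_2 = Z.

H_0 ≅ Z,  H_1 ≅ Z^2,  H_2 ≅ Z.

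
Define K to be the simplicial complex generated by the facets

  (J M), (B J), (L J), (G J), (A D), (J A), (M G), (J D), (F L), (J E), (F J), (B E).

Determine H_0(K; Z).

H_0 ≅ Z.

Order the vertices as A < B < D < E < F < G < J < L < M. Listing each simplex with vertices in this order, K has dimension 1 with simplices:

  0-simplices (9): A, B, D, E, F, G, J, L, M
  1-simplices (12): AD, AJ, BE, BJ, DJ, EJ, FJ, FL, GJ, GM, JL, JM

giving chain groups C_0 ≅ Z^9, C_1 ≅ Z^12.

The boundary map ∂_1: C_1 → C_0 maps an edge to its endpoints' difference, ∂[p,q] = q − p. For instance
  ∂FL = L − F.
As a 9×12 matrix over Z this has rank 8, with invariant factors (1,1,1,1,1,1,1,1).

Computing H_k = (kernel of ∂_k) / (image of ∂_{k+1}):

  H_0: rank C_0 − rank ∂_1 = 9 − 8 = 1, and the invariant factors of ∂_1 are all 1, so H_0 ≅ Z.

(K is a triangulation of a wedge of 4 circles.)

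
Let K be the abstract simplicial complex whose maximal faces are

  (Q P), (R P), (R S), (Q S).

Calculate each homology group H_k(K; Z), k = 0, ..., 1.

H_0 ≅ Z,  H_1 ≅ Z.

We work with the vertex ordering P < Q < R < S. The simplices of K, each written with vertices in increasing order, are:

  0-simplices (4): P, Q, R, S
  1-simplices (4): PQ, PR, QS, RS

giving chain groups C_0 ≅ Z^4, C_1 ≅ Z^4.

Boundary ∂_1: C_1 → C_0 maps an edge to its endpoints' difference, ∂[p,q] = q − p. For instance
  ∂QS = S − Q.
The resulting 4×4 matrix has rank 3, and its Smith normal form has invariant factors (1,1,1).

Reading off H_k = ker ∂_k / im ∂_{k+1}:

  H_0: rank C_0 − rank ∂_1 = 4 − 3 = 1, and the invariant factors of ∂_1 are all 1, so H_0 ≅ Z.
  H_1: rank ker ∂_1 − rank ∂_2 = (4 − 3) − 0 = 1, and there is no ∂_2, so H_1 ≅ Z.

As a check, the Euler characteristic is 4 − 4 = 0, which agrees with 1 − 1 = 0.
(K is a triangulation of the circle S^1.)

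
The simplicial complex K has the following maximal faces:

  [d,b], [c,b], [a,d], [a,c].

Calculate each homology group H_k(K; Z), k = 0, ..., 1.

H_0 ≅ Z,  H_1 ≅ Z.

Order the vertices as a < b < c < d. Listing each simplex with vertices in this order, K has dimension 1 with simplices:

  0-simplices (4): a, b, c, d
  1-simplices (4): ac, ad, bc, bd

Hence C_0 ≅ Z^4, C_1 ≅ Z^4.

The boundary map ∂_1: C_1 → C_0 sends each edge [p,q] (with p < q) to q − p. For instance
  ∂bc = c − b.
This gives a 4×4 integer matrix of rank 3; reducing to Smith normal form yields diagonal entries (1,1,1).

Reading off H_k = ker ∂_k / im ∂_{k+1}:

  H_0: rank C_0 − rank ∂_1 = 4 − 3 = 1, and the invariant factors of ∂_1 are all 1, so H_0 = Z.
  H_1: rank ker ∂_1 − rank ∂_2 = (4 − 3) − 0 = 1, and there is no ∂_2, so H_1 = Z.

(K is a triangulation of the circle S^1.)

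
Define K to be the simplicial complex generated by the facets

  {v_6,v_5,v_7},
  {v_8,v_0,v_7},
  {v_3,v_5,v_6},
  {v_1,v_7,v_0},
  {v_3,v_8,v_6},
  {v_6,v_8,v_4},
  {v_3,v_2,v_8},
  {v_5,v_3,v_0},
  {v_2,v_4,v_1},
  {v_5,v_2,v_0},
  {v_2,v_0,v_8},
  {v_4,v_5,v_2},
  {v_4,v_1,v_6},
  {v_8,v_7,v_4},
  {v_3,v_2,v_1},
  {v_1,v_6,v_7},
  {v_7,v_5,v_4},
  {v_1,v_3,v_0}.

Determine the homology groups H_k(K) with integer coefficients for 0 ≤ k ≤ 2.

K has 9 vertices, 27 edges, 18 triangles.
rank ∂_0 = 0, rank ∂_1 = 8 ⇒ b_0 = 9 − 0 − 8 = 1; all invariant factors of ∂_1 are 1 so no torsion. So H_0 ≅ Z.
rank ∂_1 = 8, rank ∂_2 = 18 ⇒ b_1 = 27 − 8 − 18 = 1; ∂_2 has invariant factor(s) [2] giving torsion. So H_1 ≅ Z ⊕ Z_2.
rank ∂_2 = 18, rank ∂_3 = 0 ⇒ b_2 = 18 − 18 − 0 = 0. So H_2 ≅ 0.

H_0 ≅ Z,  H_1 ≅ Z ⊕ Z_2,  H_2 = 0.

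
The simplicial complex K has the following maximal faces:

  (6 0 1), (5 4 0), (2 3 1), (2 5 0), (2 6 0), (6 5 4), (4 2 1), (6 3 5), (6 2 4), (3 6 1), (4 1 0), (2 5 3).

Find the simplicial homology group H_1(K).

Order the vertices as 0 < 1 < 2 < 3 < 4 < 5 < 6. Listing each simplex with vertices in this order, K has dimension 2 with simplices:

  0-simplices (7): [0], [1], [2], [3], [4], [5], [6]
  1-simplices (18): [0,1], [0,2], [0,4], [0,5], [0,6], [1,2], [1,3], [1,4], [1,6], [2,3], [2,4], [2,5], [2,6], [3,5], [3,6], [4,5], [4,6], [5,6]
  2-simplices (12): [0,1,4], [0,1,6], [0,2,5], [0,2,6], [0,4,5], [1,2,3], [1,2,4], [1,3,6], [2,3,5], [2,4,6], [3,5,6], [4,5,6]

so the chain groups are C_0 ≅ Z^7, C_1 ≅ Z^18, C_2 ≅ Z^12.

∂_1: C_1 → C_0 sends each edge [p,q] (with p < q) to q − p.
As a 7×18 matrix over Z this has rank 6, with invariant factors (1,1,1,1,1,1).

∂_2: C_2 → C_1 acts by ∂[p,q,r] = [q,r] − [p,r] + [p,q]. For instance
  ∂[0,2,6] = [2,6] − [0,6] + [0,2],
  ∂[3,5,6] = [5,6] − [3,6] + [3,5].
The 18×12 boundary matrix has rank 12 and Smith normal form diag(1,1,1,1,1,1,1,1,1,1,1,2).

From H_k ≅ ker(∂_k) / im(∂_{k+1}) we obtain:

  H_1: rank ker ∂_1 − rank ∂_2 = (18 − 6) − 12 = 0, and ∂_2 has invariant factor 2 > 1, so H_1 = Z/2.

H_1 ≅ Z/2.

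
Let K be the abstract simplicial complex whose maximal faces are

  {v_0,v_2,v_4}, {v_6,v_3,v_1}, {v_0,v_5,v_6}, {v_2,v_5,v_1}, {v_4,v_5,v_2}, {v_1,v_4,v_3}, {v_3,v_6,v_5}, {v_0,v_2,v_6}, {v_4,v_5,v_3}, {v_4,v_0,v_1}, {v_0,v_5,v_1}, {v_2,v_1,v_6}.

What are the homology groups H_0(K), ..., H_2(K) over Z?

H_0 ≅ Z,  H_1 ≅ Z/2,  H_2 = 0.

Take the total order v_0 < v_1 < v_2 < v_3 < v_4 < v_5 < v_6 on the vertex set. Then K (dimension 2) consists of the simplices:

  0-simplices (7): [v_0], [v_1], [v_2], [v_3], [v_4], [v_5], [v_6]
  1-simplices (18): (18 of them)
  2-simplices (12): (12 of them)

Hence C_0 ≅ Z^7, C_1 ≅ Z^18, C_2 ≅ Z^12.

Boundary ∂_1: C_1 → C_0 maps an edge to its endpoints' difference, ∂[p,q] = q − p.
The 7×18 boundary matrix has rank 6 and Smith normal form diag(1,1,1,1,1,1).

The boundary map ∂_2: C_2 → C_1 acts by ∂[p,q,r] = [q,r] − [p,r] + [p,q]. For instance
  ∂[v_1,v_3,v_4] = [v_3,v_4] − [v_1,v_4] + [v_1,v_3],
  ∂[v_0,v_2,v_6] = [v_2,v_6] − [v_0,v_6] + [v_0,v_2].
This gives a 18×12 integer matrix of rank 12; reducing to Smith normal form yields diagonal entries (1,1,1,1,1,1,1,1,1,1,1,2).

Now H_k = ker ∂_k / im ∂_{k+1}, so:

  H_0: rank C_0 − rank ∂_1 = 7 − 6 = 1, and the invariant factors of ∂_1 are all 1, so H_0 = Z.
  H_1: rank ker ∂_1 − rank ∂_2 = (18 − 6) − 12 = 0, and ∂_2 has invariant factor 2 > 1, so H_1 = Z/2.
  H_2: rank ker ∂_2 − rank ∂_3 = (12 − 12) − 0 = 0, and there is no ∂_3, so H_2 = 0.

As a check, the Euler characteristic is 7 − 18 + 12 = 1, which agrees with 1 − 0 + 0 = 1.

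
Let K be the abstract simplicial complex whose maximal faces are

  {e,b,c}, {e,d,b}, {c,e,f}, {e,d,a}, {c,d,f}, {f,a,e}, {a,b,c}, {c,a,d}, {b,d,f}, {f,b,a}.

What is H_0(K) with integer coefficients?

Order the vertices as a < b < c < d < e < f. Listing each simplex with vertices in this order, K has dimension 2 with simplices:

  0-simplices (6): a, b, c, d, e, f
  1-simplices (15): ab, ac, ad, ae, af, bc, bd, be, bf, cd, ce, cf, de, df, ef
  2-simplices (10): abc, abf, acd, ade, aef, bce, bde, bdf, cdf, cef

so the chain groups are C_0 ≅ Z^6, C_1 ≅ Z^15, C_2 ≅ Z^10.

∂_1: C_1 → C_0 is given by ∂[p,q] = [q] − [p]. For instance
  ∂ce = e − c.
This gives a 6×15 integer matrix of rank 5; reducing to Smith normal form yields diagonal entries (1,1,1,1,1).

∂_2: C_2 → C_1 sends each 2-simplex [p,q,r] to [q,r] − [p,r] + [p,q]. For instance
  ∂cef = ef − cf + ce,
  ∂cdf = df − cf + cd.
As a 15×10 matrix over Z this has rank 10, with invariant factors (1,1,1,1,1,1,1,1,1,2).

Now H_k = ker ∂_k / im ∂_{k+1}, so:

  H_0: rank C_0 − rank ∂_1 = 6 − 5 = 1, and the invariant factors of ∂_1 are all 1, so H_0 ≅ Z.

(K is a triangulation of the real projective plane RP^2.)

H_0 = Z.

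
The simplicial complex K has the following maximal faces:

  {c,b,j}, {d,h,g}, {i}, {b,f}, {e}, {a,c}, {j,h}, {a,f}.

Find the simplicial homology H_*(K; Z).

Order the vertices as a < b < c < d < e < f < g < h < i < j. Listing each simplex with vertices in this order, K has dimension 2 with simplices:

  0-simplices (10): a, b, c, d, e, f, g, h, i, j
  1-simplices (10): ac, af, bc, bf, bj, cj, dg, dh, gh, hj
  2-simplices (2): bcj, dgh

so the chain groups are C_0 ≅ Z^10, C_1 ≅ Z^10, C_2 ≅ Z^2.

The boundary map ∂_1: C_1 → C_0 sends each edge [p,q] (with p < q) to q − p. For instance
  ∂dg = g − d.
The resulting 10×10 matrix has rank 7, and its Smith normal form has invariant factors (1,1,1,1,1,1,1).

The boundary map ∂_2: C_2 → C_1 maps a triangle to the signed sum of its edges. For instance
  ∂bcj = cj − bj + bc,
  ∂dgh = gh − dh + dg.
The resulting 10×2 matrix has rank 2, and its Smith normal form has invariant factors (1,1).

Reading off H_k = ker ∂_k / im ∂_{k+1}:

  H_0: rank C_0 − rank ∂_1 = 10 − 7 = 3, and the invariant factors of ∂_1 are all 1, so H_0 ≅ Z^3.
  H_1: rank ker ∂_1 − rank ∂_2 = (10 − 7) − 2 = 1, and the invariant factors of ∂_2 are all 1, so H_1 ≅ Z.
  H_2: rank ker ∂_2 − rank ∂_3 = (2 − 2) − 0 = 0, and there is no ∂_3, so H_2 ≅ 0.

H_0 ≅ Z^3,  H_1 ≅ Z,  H_2 = 0.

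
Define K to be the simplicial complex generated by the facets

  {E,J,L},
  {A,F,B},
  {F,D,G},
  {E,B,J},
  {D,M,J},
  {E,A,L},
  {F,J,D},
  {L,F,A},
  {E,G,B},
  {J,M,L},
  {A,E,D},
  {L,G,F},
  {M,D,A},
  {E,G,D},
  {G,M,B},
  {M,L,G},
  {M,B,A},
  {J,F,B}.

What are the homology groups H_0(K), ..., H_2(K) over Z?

Order the vertices as A < B < D < E < F < G < J < L < M. Listing each simplex with vertices in this order, K has dimension 2 with simplices:

  0-simplices (9): A, B, D, E, F, G, J, L, M
  1-simplices (27): AB, AD, AE, AF, AL, AM, BE, BF, BG, BJ, BM, DE, DF, DG, DJ, DM, EG, EJ, EL, FG, FJ, FL, GL, GM, JL, JM, LM
  2-simplices (18): ABF, ABM, ADE, ADM, AEL, AFL, BEG, BEJ, BFJ, BGM, DEG, DFG, DFJ, DJM, EJL, FGL, GLM, JLM

so the chain groups are C_0 ≅ Z^9, C_1 ≅ Z^27, C_2 ≅ Z^18.

Boundary ∂_1: C_1 → C_0 sends each edge [p,q] (with p < q) to q − p. For instance
  ∂JM = M − J.
As a 9×27 matrix over Z this has rank 8, with invariant factors (1,1,1,1,1,1,1,1).

∂_2: C_2 → C_1 maps a triangle to the signed sum of its edges. For instance
  ∂AFL = FL − AL + AF,
  ∂AEL = EL − AL + AE.
As a 27×18 matrix over Z this has rank 17, with invariant factors (1,1,1,1,1,1,1,1,1,1,1,1,1,1,1,1,1).

Now H_k = ker ∂_k / im ∂_{k+1}, so:

  H_0: rank C_0 − rank ∂_1 = 9 − 8 = 1, and the invariant factors of ∂_1 are all 1, so H_0 = Z.
  H_1: rank ker ∂_1 − rank ∂_2 = (27 − 8) − 17 = 2, and the invariant factors of ∂_2 are all 1, so H_1 = Z^2.
  H_2: rank ker ∂_2 − rank ∂_3 = (18 − 17) − 0 = 1, and there is no ∂_3, so H_2 = Z.

As a check, the Euler characteristic is 9 − 27 + 18 = 0, which agrees with 1 − 2 + 1 = 0.
(K is a triangulation of the torus T^2.)

H_0 ≅ Z,  H_1 ≅ Z^2,  H_2 ≅ Z.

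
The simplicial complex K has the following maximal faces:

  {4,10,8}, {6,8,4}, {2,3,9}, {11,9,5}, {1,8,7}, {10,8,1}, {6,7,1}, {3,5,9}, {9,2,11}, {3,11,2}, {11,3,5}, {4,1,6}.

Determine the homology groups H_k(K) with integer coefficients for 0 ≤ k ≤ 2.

H_0 ≅ Z^2,  H_1 ≅ Z,  H_2 ≅ Z.

Take the total order 1 < 2 < 3 < 4 < 5 < 6 < 7 < 8 < 9 < 10 < 11 on the vertex set. Then K (dimension 2) consists of the simplices:

  0-simplices (11): [1], [2], [3], [4], [5], [6], [7], [8], [9], [10], [11]
  1-simplices (21): [1,4], [1,6], [1,7], [1,8], [1,10], [2,3], [2,9], [2,11], [3,5], [3,9], [3,11], [4,6], [4,8], [4,10], [5,9], [5,11], [6,7], [6,8], [7,8], [8,10], [9,11]
  2-simplices (12): [1,4,6], [1,6,7], [1,7,8], [1,8,10], [2,3,9], [2,3,11], [2,9,11], [3,5,9], [3,5,11], [4,6,8], [4,8,10], [5,9,11]

Hence C_0 ≅ Z^11, C_1 ≅ Z^21, C_2 ≅ Z^12.

Boundary ∂_1: C_1 → C_0 sends each edge [p,q] (with p < q) to q − p.
This gives a 11×21 integer matrix of rank 9; reducing to Smith normal form yields diagonal entries (1,1,1,1,1,1,1,1,1).

∂_2: C_2 → C_1 maps a triangle to the signed sum of its edges. For instance
  ∂[5,9,11] = [9,11] − [5,11] + [5,9],
  ∂[4,6,8] = [6,8] − [4,8] + [4,6].
The 21×12 boundary matrix has rank 11 and Smith normal form diag(1,1,1,1,1,1,1,1,1,1,1).

From H_k ≅ ker(∂_k) / im(∂_{k+1}) we obtain:

  H_0: rank C_0 − rank ∂_1 = 11 − 9 = 2, and the invariant factors of ∂_1 are all 1, so H_0 ≅ Z^2.
  H_1: rank ker ∂_1 − rank ∂_2 = (21 − 9) − 11 = 1, and the invariant factors of ∂_2 are all 1, so H_1 ≅ Z.
  H_2: rank ker ∂_2 − rank ∂_3 = (12 − 11) − 0 = 1, and there is no ∂_3, so H_2 ≅ Z.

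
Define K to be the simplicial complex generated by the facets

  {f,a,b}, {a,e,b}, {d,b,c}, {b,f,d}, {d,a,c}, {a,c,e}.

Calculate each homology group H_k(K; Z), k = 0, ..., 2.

K has 6 vertices, 12 edges, 6 triangles.
rank ∂_0 = 0, rank ∂_1 = 5 ⇒ b_0 = 6 − 0 − 5 = 1; all invariant factors of ∂_1 are 1 so no torsion. So H_0 = Z.
rank ∂_1 = 5, rank ∂_2 = 6 ⇒ b_1 = 12 − 5 − 6 = 1; all invariant factors of ∂_2 are 1 so no torsion. So H_1 = Z.
rank ∂_2 = 6, rank ∂_3 = 0 ⇒ b_2 = 6 − 6 − 0 = 0. So H_2 = 0.

H_0 = Z,  H_1 = Z,  H_2 = 0.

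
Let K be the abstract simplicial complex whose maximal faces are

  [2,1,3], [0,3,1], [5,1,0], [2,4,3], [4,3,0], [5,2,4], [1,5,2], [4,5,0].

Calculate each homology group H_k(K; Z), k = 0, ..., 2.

H_0 ≅ Z,  H_1 = 0,  H_2 ≅ Z.

Order the vertices as 0 < 1 < 2 < 3 < 4 < 5. Listing each simplex with vertices in this order, K has dimension 2 with simplices:

  0-simplices (6): [0], [1], [2], [3], [4], [5]
  1-simplices (12): [0,1], [0,3], [0,4], [0,5], [1,2], [1,3], [1,5], [2,3], [2,4], [2,5], [3,4], [4,5]
  2-simplices (8): [0,1,3], [0,1,5], [0,3,4], [0,4,5], [1,2,3], [1,2,5], [2,3,4], [2,4,5]

so the chain groups are C_0 ≅ Z^6, C_1 ≅ Z^12, C_2 ≅ Z^8.

∂_1: C_1 → C_0 is given by ∂[p,q] = [q] − [p]. For instance
  ∂[0,1] = [1] − [0].
This gives a 6×12 integer matrix of rank 5; reducing to Smith normal form yields diagonal entries (1,1,1,1,1).

Boundary ∂_2: C_2 → C_1 acts by ∂[p,q,r] = [q,r] − [p,r] + [p,q]. For instance
  ∂[0,1,5] = [1,5] − [0,5] + [0,1],
  ∂[2,3,4] = [3,4] − [2,4] + [2,3].
As a 12×8 matrix over Z this has rank 7, with invariant factors (1,1,1,1,1,1,1).

Now H_k = ker ∂_k / im ∂_{k+1}, so:

  H_0: rank C_0 − rank ∂_1 = 6 − 5 = 1, and the invariant factors of ∂_1 are all 1, so H_0 = Z.
  H_1: rank ker ∂_1 − rank ∂_2 = (12 − 5) − 7 = 0, and the invariant factors of ∂_2 are all 1, so H_1 = 0.
  H_2: rank ker ∂_2 − rank ∂_3 = (8 − 7) − 0 = 1, and there is no ∂_3, so H_2 = Z.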